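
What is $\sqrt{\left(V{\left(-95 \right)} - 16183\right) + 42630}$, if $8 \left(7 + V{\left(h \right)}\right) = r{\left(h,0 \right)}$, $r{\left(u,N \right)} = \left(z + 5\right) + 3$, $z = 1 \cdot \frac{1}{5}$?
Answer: $\frac{\sqrt{10576410}}{20} \approx 162.61$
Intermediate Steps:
$z = \frac{1}{5}$ ($z = 1 \cdot \frac{1}{5} = \frac{1}{5} \approx 0.2$)
$r{\left(u,N \right)} = \frac{41}{5}$ ($r{\left(u,N \right)} = \left(\frac{1}{5} + 5\right) + 3 = \frac{26}{5} + 3 = \frac{41}{5}$)
$V{\left(h \right)} = - \frac{239}{40}$ ($V{\left(h \right)} = -7 + \frac{1}{8} \cdot \frac{41}{5} = -7 + \frac{41}{40} = - \frac{239}{40}$)
$\sqrt{\left(V{\left(-95 \right)} - 16183\right) + 42630} = \sqrt{\left(- \frac{239}{40} - 16183\right) + 42630} = \sqrt{- \frac{647559}{40} + 42630} = \sqrt{\frac{1057641}{40}} = \frac{\sqrt{10576410}}{20}$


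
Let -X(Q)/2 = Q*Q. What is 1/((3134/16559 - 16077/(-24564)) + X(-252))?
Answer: -5895004/748707694081 ≈ -7.8736e-6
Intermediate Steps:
X(Q) = -2*Q² (X(Q) = -2*Q*Q = -2*Q²)
1/((3134/16559 - 16077/(-24564)) + X(-252)) = 1/((3134/16559 - 16077/(-24564)) - 2*(-252)²) = 1/((3134*(1/16559) - 16077*(-1/24564)) - 2*63504) = 1/((3134/16559 + 233/356) - 127008) = 1/(4973951/5895004 - 127008) = 1/(-748707694081/5895004) = -5895004/748707694081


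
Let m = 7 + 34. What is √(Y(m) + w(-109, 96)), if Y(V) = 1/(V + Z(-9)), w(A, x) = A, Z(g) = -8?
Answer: 2*I*√29667/33 ≈ 10.439*I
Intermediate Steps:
m = 41
Y(V) = 1/(-8 + V) (Y(V) = 1/(V - 8) = 1/(-8 + V))
√(Y(m) + w(-109, 96)) = √(1/(-8 + 41) - 109) = √(1/33 - 109) = √(-3596/33) = 2*I*√29667/33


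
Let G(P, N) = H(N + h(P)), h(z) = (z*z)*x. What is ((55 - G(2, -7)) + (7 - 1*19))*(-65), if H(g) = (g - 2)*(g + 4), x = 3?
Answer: -1040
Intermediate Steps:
h(z) = 3*z**2 (h(z) = (z*z)*3 = z**2*3 = 3*z**2)
H(g) = (-2 + g)*(4 + g)
G(P, N) = -8 + (N + 3*P**2)**2 + 2*N + 6*P**2 (G(P, N) = -8 + (N + 3*P**2)**2 + 2*(N + 3*P**2) = -8 + (N + 3*P**2)**2 + (2*N + 6*P**2) = -8 + (N + 3*P**2)**2 + 2*N + 6*P**2)
((55 - G(2, -7)) + (7 - 1*19))*(-65) = ((55 - (-8 + (-7 + 3*2**2)**2 + 2*(-7) + 6*2**2)) + (7 - 1*19))*(-65) = ((55 - (-8 + (-7 + 3*4)**2 - 14 + 6*4)) + (7 - 19))*(-65) = ((55 - (-8 + (-7 + 12)**2 - 14 + 24)) - 12)*(-65) = ((55 - (-8 + 5**2 - 14 + 24)) - 12)*(-65) = ((55 - (-8 + 25 - 14 + 24)) - 12)*(-65) = ((55 - 1*27) - 12)*(-65) = ((55 - 27) - 12)*(-65) = (28 - 12)*(-65) = 16*(-65) = -1040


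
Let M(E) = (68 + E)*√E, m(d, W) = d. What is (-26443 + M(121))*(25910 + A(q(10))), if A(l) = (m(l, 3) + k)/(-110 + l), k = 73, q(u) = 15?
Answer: -59968623768/95 ≈ -6.3125e+8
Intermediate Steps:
M(E) = √E*(68 + E)
A(l) = (73 + l)/(-110 + l) (A(l) = (l + 73)/(-110 + l) = (73 + l)/(-110 + l))
(-26443 + M(121))*(25910 + A(q(10))) = (-26443 + √121*(68 + 121))*(25910 + (73 + 15)/(-110 + 15)) = (-26443 + 11*189)*(25910 + 88/(-95)) = (-26443 + 2079)*(25910 - 1/95*88) = -24364*(25910 - 88/95) = -24364*2461362/95 = -59968623768/95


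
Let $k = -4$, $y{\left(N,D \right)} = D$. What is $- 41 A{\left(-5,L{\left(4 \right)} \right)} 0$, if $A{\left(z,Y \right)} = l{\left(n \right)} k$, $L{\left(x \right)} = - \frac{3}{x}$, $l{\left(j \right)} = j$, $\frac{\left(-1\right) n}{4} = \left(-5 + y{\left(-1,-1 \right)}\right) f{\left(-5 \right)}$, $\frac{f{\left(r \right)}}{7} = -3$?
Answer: $0$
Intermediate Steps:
$f{\left(r \right)} = -21$ ($f{\left(r \right)} = 7 \left(-3\right) = -21$)
$n = -504$ ($n = - 4 \left(-5 - 1\right) \left(-21\right) = - 4 \left(\left(-6\right) \left(-21\right)\right) = \left(-4\right) 126 = -504$)
$A{\left(z,Y \right)} = 2016$ ($A{\left(z,Y \right)} = \left(-504\right) \left(-4\right) = 2016$)
$- 41 A{\left(-5,L{\left(4 \right)} \right)} 0 = \left(-41\right) 2016 \cdot 0 = \left(-82656\right) 0 = 0$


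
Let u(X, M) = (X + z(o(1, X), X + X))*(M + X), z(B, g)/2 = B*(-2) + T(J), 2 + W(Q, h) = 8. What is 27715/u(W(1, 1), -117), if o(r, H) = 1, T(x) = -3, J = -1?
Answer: 27715/444 ≈ 62.421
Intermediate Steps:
W(Q, h) = 6 (W(Q, h) = -2 + 8 = 6)
z(B, g) = -6 - 4*B (z(B, g) = 2*(B*(-2) - 3) = 2*(-2*B - 3) = 2*(-3 - 2*B) = -6 - 4*B)
u(X, M) = (-10 + X)*(M + X) (u(X, M) = (X + (-6 - 4*1))*(M + X) = (X + (-6 - 4))*(M + X) = (X - 10)*(M + X) = (-10 + X)*(M + X))
27715/u(W(1, 1), -117) = 27715/(6² - 10*(-117) - 10*6 - 117*6) = 27715/(36 + 1170 - 60 - 702) = 27715/444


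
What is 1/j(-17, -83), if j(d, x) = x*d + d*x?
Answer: 1/2822 ≈ 0.00035436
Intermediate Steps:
j(d, x) = 2*d*x (j(d, x) = d*x + d*x = 2*d*x)
1/j(-17, -83) = 1/(2*(-17)*(-83)) = 1/2822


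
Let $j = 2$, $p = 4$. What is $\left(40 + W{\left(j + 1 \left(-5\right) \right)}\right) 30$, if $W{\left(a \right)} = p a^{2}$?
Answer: $2280$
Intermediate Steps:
$W{\left(a \right)} = 4 a^{2}$
$\left(40 + W{\left(j + 1 \left(-5\right) \right)}\right) 30 = \left(40 + 4 \left(2 + 1 \left(-5\right)\right)^{2}\right) 30 = \left(40 + 4 \left(2 - 5\right)^{2}\right) 30 = \left(40 + 4 \left(-3\right)^{2}\right) 30 = \left(40 + 4 \cdot 9\right) 30 = \left(40 + 36\right) 30 = 76 \cdot 30 = 2280$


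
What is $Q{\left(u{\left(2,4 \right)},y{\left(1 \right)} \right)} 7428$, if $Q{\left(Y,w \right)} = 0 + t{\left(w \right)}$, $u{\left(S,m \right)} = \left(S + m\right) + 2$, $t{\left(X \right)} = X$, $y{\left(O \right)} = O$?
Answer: $7428$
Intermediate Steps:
$u{\left(S,m \right)} = 2 + S + m$
$Q{\left(Y,w \right)} = w$ ($Q{\left(Y,w \right)} = 0 + w = w$)
$Q{\left(u{\left(2,4 \right)},y{\left(1 \right)} \right)} 7428 = 1 \cdot 7428 = 7428$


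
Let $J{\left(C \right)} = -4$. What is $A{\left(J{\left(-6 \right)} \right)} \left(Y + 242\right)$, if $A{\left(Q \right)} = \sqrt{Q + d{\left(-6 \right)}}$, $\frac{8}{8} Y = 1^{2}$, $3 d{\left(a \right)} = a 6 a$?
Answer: $486 \sqrt{17} \approx 2003.8$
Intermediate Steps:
$d{\left(a \right)} = 2 a^{2}$ ($d{\left(a \right)} = \frac{a 6 a}{3} = \frac{6 a a}{3} = \frac{6 a^{2}}{3} = 2 a^{2}$)
$Y = 1$ ($Y = 1^{2} = 1$)
$A{\left(Q \right)} = \sqrt{72 + Q}$ ($A{\left(Q \right)} = \sqrt{Q + 2 \left(-6\right)^{2}} = \sqrt{Q + 2 \cdot 36} = \sqrt{Q + 72} = \sqrt{72 + Q}$)
$A{\left(J{\left(-6 \right)} \right)} \left(Y + 242\right) = \sqrt{72 - 4} \left(1 + 242\right) = \sqrt{68} \cdot 243 = 2 \sqrt{17} \cdot 243 = 486 \sqrt{17}$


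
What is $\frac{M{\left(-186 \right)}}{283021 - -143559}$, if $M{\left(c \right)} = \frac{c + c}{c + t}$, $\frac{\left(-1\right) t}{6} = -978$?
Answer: $- \frac{31}{201985630} \approx -1.5348 \cdot 10^{-7}$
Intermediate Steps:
$t = 5868$ ($t = \left(-6\right) \left(-978\right) = 5868$)
$M{\left(c \right)} = \frac{2 c}{5868 + c}$ ($M{\left(c \right)} = \frac{c + c}{c + 5868} = \frac{2 c}{5868 + c}$)
$\frac{M{\left(-186 \right)}}{283021 - -143559} = \frac{2 \left(-186\right) \frac{1}{5868 - 186}}{283021 - -143559} = \frac{2 \left(-186\right) \frac{1}{5682}}{283021 + 143559} = \frac{2 \left(-186\right) \frac{1}{5682}}{426580} = \left(- \frac{62}{947}\right) \frac{1}{426580} = - \frac{31}{201985630}$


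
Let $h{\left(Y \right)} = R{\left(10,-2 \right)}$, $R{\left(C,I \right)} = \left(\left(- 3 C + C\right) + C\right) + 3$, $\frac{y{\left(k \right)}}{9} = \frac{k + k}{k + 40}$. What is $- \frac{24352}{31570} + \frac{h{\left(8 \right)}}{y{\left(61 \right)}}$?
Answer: $- \frac{24529243}{17331930} \approx -1.4153$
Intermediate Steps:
$y{\left(k \right)} = \frac{18 k}{40 + k}$ ($y{\left(k \right)} = 9 \frac{k + k}{k + 40} = 9 \frac{2 k}{40 + k} = \frac{18 k}{40 + k}$)
$R{\left(C,I \right)} = 3 - C$ ($R{\left(C,I \right)} = \left(- 2 C + C\right) + 3 = - C + 3 = 3 - C$)
$h{\left(Y \right)} = -7$ ($h{\left(Y \right)} = 3 - 10 = -7$)
$- \frac{24352}{31570} + \frac{h{\left(8 \right)}}{y{\left(61 \right)}} = - \frac{24352}{31570} - \frac{7}{18 \cdot 61 \frac{1}{40 + 61}} = \left(-24352\right) \frac{1}{31570} - \frac{7}{18 \cdot 61 \cdot \frac{1}{101}} = - \frac{12176}{15785} - \frac{7}{18 \cdot 61 \cdot \frac{1}{101}} = - \frac{12176}{15785} - \frac{7}{\frac{1098}{101}} = - \frac{12176}{15785} - \frac{707}{1098} = - \frac{24529243}{17331930}$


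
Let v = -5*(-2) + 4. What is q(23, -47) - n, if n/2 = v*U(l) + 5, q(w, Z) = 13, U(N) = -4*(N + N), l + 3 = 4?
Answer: 227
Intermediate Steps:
l = 1 (l = -3 + 4 = 1)
U(N) = -8*N
v = 14 (v = 10 + 4 = 14)
n = -214 (n = 2*(14*(-8*1) + 5) = 2*(14*(-8) + 5) = 2*(-112 + 5) = 2*(-107) = -214)
q(23, -47) - n = 13 - 1*(-214) = 13 + 214 = 227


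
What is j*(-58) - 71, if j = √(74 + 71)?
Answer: -71 - 58*√145 ≈ -769.41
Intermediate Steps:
j = √145 ≈ 12.042
j*(-58) - 71 = √145*(-58) - 71 = -58*√145 - 71 = -71 - 58*√145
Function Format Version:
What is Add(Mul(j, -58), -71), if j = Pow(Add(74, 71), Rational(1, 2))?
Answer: Add(-71, Mul(-58, Pow(145, Rational(1, 2)))) ≈ -769.41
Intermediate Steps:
j = Pow(145, Rational(1, 2)) ≈ 12.042
Add(Mul(j, -58), -71) = Add(Mul(Pow(145, Rational(1, 2)), -58), -71) = Add(Mul(-58, Pow(145, Rational(1, 2))), -71) = Add(-71, Mul(-58, Pow(145, Rational(1, 2))))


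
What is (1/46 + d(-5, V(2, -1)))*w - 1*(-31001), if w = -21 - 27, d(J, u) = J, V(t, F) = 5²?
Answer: 718519/23 ≈ 31240.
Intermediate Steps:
V(t, F) = 25
w = -48
(1/46 + d(-5, V(2, -1)))*w - 1*(-31001) = (1/46 - 5)*(-48) - 1*(-31001) = (1/46 - 5)*(-48) + 31001 = -229/46*(-48) + 31001 = 5496/23 + 31001 = 718519/23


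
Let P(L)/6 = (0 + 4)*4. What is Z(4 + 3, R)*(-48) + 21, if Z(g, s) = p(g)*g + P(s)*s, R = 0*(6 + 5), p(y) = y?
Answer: -2331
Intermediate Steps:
P(L) = 96 (P(L) = 6*((0 + 4)*4) = 6*(4*4) = 6*16 = 96)
R = 0 (R = 0*11 = 0)
Z(g, s) = g² + 96*s (Z(g, s) = g*g + 96*s = g² + 96*s)
Z(4 + 3, R)*(-48) + 21 = ((4 + 3)² + 96*0)*(-48) + 21 = (7² + 0)*(-48) + 21 = (49 + 0)*(-48) + 21 = 49*(-48) + 21 = -2352 + 21 = -2331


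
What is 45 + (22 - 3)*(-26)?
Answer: -449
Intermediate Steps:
45 + (22 - 3)*(-26) = 45 + 19*(-26) = 45 - 494 = -449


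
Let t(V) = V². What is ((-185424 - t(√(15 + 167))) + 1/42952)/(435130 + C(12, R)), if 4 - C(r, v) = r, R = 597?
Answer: -7972148911/18689360144 ≈ -0.42656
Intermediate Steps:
C(r, v) = 4 - r
((-185424 - t(√(15 + 167))) + 1/42952)/(435130 + C(12, R)) = ((-185424 - (√(15 + 167))²) + 1/42952)/(435130 + (4 - 1*12)) = ((-185424 - (√182)²) + 1/42952)/(435130 + (4 - 12)) = ((-185424 - 1*182) + 1/42952)/(435130 - 8) = ((-185424 - 182) + 1/42952)/435122 = (-185606 + 1/42952)*(1/435122) = -7972148911/42952*1/435122 = -7972148911/18689360144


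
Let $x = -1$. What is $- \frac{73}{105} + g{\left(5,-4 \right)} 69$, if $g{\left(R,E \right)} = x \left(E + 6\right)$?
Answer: $- \frac{14563}{105} \approx -138.7$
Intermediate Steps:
$g{\left(R,E \right)} = -6 - E$ ($g{\left(R,E \right)} = - (E + 6) = - (6 + E) = -6 - E$)
$- \frac{73}{105} + g{\left(5,-4 \right)} 69 = - \frac{73}{105} + \left(-6 - -4\right) 69 = \left(-73\right) \frac{1}{105} + \left(-6 + 4\right) 69 = - \frac{73}{105} - 138 = - \frac{14563}{105}$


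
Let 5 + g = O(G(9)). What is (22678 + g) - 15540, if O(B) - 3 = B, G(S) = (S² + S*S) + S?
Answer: 7307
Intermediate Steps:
G(S) = S + 2*S² (G(S) = (S² + S²) + S = 2*S² + S = S + 2*S²)
O(B) = 3 + B
g = 169 (g = -5 + (3 + 9*(1 + 2*9)) = -5 + (3 + 9*(1 + 18)) = -5 + (3 + 9*19) = -5 + (3 + 171) = -5 + 174 = 169)
(22678 + g) - 15540 = (22678 + 169) - 15540 = 22847 - 15540 = 7307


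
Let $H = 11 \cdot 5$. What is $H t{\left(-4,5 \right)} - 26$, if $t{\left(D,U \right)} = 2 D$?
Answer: $-466$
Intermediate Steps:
$H = 55$
$H t{\left(-4,5 \right)} - 26 = 55 \cdot 2 \left(-4\right) - 26 = 55 \left(-8\right) - 26 = -440 - 26 = -466$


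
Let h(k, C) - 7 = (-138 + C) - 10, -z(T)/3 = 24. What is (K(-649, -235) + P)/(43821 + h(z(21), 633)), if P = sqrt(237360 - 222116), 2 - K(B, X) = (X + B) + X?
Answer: 1121/44313 + 2*sqrt(3811)/44313 ≈ 0.028084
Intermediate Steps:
K(B, X) = 2 - B - 2*X (K(B, X) = 2 - ((X + B) + X) = 2 - ((B + X) + X) = 2 - (B + 2*X) = 2 + (-B - 2*X) = 2 - B - 2*X)
z(T) = -72 (z(T) = -3*24 = -72)
h(k, C) = -141 + C (h(k, C) = 7 + ((-138 + C) - 10) = 7 + (-148 + C) = -141 + C)
P = 2*sqrt(3811) (P = sqrt(15244) = 2*sqrt(3811) ≈ 123.47)
(K(-649, -235) + P)/(43821 + h(z(21), 633)) = ((2 - 1*(-649) - 2*(-235)) + 2*sqrt(3811))/(43821 + (-141 + 633)) = ((2 + 649 + 470) + 2*sqrt(3811))/(43821 + 492) = (1121 + 2*sqrt(3811))/44313 = (1121 + 2*sqrt(3811))*(1/44313) = 1121/44313 + 2*sqrt(3811)/44313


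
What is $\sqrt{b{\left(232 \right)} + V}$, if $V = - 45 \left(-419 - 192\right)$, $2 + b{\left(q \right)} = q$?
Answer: $5 \sqrt{1109} \approx 166.51$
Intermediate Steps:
$b{\left(q \right)} = -2 + q$
$V = 27495$ ($V = \left(-45\right) \left(-611\right) = 27495$)
$\sqrt{b{\left(232 \right)} + V} = \sqrt{\left(-2 + 232\right) + 27495} = \sqrt{230 + 27495} = \sqrt{27725} = 5 \sqrt{1109}$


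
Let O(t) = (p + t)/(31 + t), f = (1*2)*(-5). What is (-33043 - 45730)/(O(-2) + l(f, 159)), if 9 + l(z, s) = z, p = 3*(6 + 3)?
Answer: 2284417/526 ≈ 4343.0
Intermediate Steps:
f = -10 (f = 2*(-5) = -10)
p = 27 (p = 3*9 = 27)
l(z, s) = -9 + z
O(t) = (27 + t)/(31 + t)
(-33043 - 45730)/(O(-2) + l(f, 159)) = (-33043 - 45730)/((27 - 2)/(31 - 2) + (-9 - 10)) = -78773/(25/29 - 19) = -78773/(-526/29) = -78773*(-29/526) = 2284417/526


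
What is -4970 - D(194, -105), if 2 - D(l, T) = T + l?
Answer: -4883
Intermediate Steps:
D(l, T) = 2 - T - l (D(l, T) = 2 - (T + l) = 2 + (-T - l) = 2 - T - l)
-4970 - D(194, -105) = -4970 - (2 - 1*(-105) - 1*194) = -4970 - (2 + 105 - 194) = -4970 - 1*(-87) = -4970 + 87 = -4883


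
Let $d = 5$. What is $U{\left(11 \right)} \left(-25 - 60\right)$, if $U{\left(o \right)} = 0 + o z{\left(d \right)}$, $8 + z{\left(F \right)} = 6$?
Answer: $1870$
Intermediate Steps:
$z{\left(F \right)} = -2$ ($z{\left(F \right)} = -8 + 6 = -2$)
$U{\left(o \right)} = - 2 o$ ($U{\left(o \right)} = 0 + o \left(-2\right) = 0 - 2 o = - 2 o$)
$U{\left(11 \right)} \left(-25 - 60\right) = \left(-2\right) 11 \left(-25 - 60\right) = \left(-22\right) \left(-85\right) = 1870$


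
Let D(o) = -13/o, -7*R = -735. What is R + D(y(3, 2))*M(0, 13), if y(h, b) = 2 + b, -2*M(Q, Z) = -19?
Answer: 593/8 ≈ 74.125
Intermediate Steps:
M(Q, Z) = 19/2 (M(Q, Z) = -½*(-19) = 19/2)
R = 105 (R = -⅐*(-735) = 105)
R + D(y(3, 2))*M(0, 13) = 105 - 13/(2 + 2)*(19/2) = 105 - 13/4*(19/2) = 105 - 13*¼*(19/2) = 105 - 13/4*19/2 = 105 - 247/8 = 593/8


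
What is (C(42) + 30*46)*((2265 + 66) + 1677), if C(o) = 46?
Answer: 5715408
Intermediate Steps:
(C(42) + 30*46)*((2265 + 66) + 1677) = (46 + 30*46)*((2265 + 66) + 1677) = (46 + 1380)*(2331 + 1677) = 1426*4008 = 5715408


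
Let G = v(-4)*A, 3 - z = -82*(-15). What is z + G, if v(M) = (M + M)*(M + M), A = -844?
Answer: -55243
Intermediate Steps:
z = -1227 (z = 3 - (-82)*(-15) = 3 - 1*1230 = 3 - 1230 = -1227)
v(M) = 4*M² (v(M) = (2*M)*(2*M) = 4*M²)
G = -54016 (G = (4*(-4)²)*(-844) = (4*16)*(-844) = 64*(-844) = -54016)
z + G = -1227 - 54016 = -55243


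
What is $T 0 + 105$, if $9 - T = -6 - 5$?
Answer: $105$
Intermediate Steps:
$T = 20$ ($T = 9 - \left(-6 - 5\right) = 9 - -11 = 9 + 11 = 20$)
$T 0 + 105 = 20 \cdot 0 + 105 = 0 + 105 = 105$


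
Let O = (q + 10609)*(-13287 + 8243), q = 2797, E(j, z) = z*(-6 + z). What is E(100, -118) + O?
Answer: -67605232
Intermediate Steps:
O = -67619864 (O = (2797 + 10609)*(-13287 + 8243) = 13406*(-5044) = -67619864)
E(100, -118) + O = -118*(-6 - 118) - 67619864 = -118*(-124) - 67619864 = 14632 - 67619864 = -67605232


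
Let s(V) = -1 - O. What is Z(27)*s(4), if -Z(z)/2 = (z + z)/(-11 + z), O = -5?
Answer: -27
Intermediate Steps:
s(V) = 4 (s(V) = -1 - 1*(-5) = -1 + 5 = 4)
Z(z) = -4*z/(-11 + z) (Z(z) = -2*(z + z)/(-11 + z) = -2*2*z/(-11 + z) = -4*z/(-11 + z))
Z(27)*s(4) = -4*27/(-11 + 27)*4 = -4*27/16*4 = -4*27*1/16*4 = -27/4*4 = -27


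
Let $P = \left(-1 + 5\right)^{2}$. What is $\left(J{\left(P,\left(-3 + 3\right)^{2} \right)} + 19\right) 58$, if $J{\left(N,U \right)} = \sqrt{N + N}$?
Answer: $1102 + 232 \sqrt{2} \approx 1430.1$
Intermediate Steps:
$P = 16$ ($P = 4^{2} = 16$)
$J{\left(N,U \right)} = \sqrt{2} \sqrt{N}$ ($J{\left(N,U \right)} = \sqrt{2 N} = \sqrt{2} \sqrt{N}$)
$\left(J{\left(P,\left(-3 + 3\right)^{2} \right)} + 19\right) 58 = \left(\sqrt{2} \sqrt{16} + 19\right) 58 = \left(\sqrt{2} \cdot 4 + 19\right) 58 = \left(4 \sqrt{2} + 19\right) 58 = \left(19 + 4 \sqrt{2}\right) 58 = 1102 + 232 \sqrt{2}$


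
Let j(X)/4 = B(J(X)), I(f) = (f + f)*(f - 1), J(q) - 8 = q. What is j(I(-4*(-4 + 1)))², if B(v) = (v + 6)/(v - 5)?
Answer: 1236544/71289 ≈ 17.346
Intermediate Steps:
J(q) = 8 + q
I(f) = 2*f*(-1 + f) (I(f) = (2*f)*(-1 + f) = 2*f*(-1 + f))
B(v) = (6 + v)/(-5 + v)
j(X) = 4*(14 + X)/(3 + X) (j(X) = 4*((6 + (8 + X))/(-5 + (8 + X))) = 4*((14 + X)/(3 + X)) = 4*(14 + X)/(3 + X))
j(I(-4*(-4 + 1)))² = (4*(14 + 2*(-4*(-4 + 1))*(-1 - 4*(-4 + 1)))/(3 + 2*(-4*(-4 + 1))*(-1 - 4*(-4 + 1))))² = (4*(14 + 2*(-4*(-3))*(-1 - 4*(-3)))/(3 + 2*(-4*(-3))*(-1 - 4*(-3))))² = (4*(14 + 2*12*(-1 + 12))/(3 + 2*12*(-1 + 12)))² = (4*(14 + 2*12*11)/(3 + 2*12*11))² = (4*(14 + 264)/(3 + 264))² = (4*278/267)² = (4*(1/267)*278)² = (1112/267)² = 1236544/71289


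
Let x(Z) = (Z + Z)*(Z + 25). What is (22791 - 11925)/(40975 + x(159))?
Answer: 10866/99487 ≈ 0.10922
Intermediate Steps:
x(Z) = 2*Z*(25 + Z) (x(Z) = (2*Z)*(25 + Z) = 2*Z*(25 + Z))
(22791 - 11925)/(40975 + x(159)) = (22791 - 11925)/(40975 + 2*159*(25 + 159)) = 10866/(40975 + 2*159*184) = 10866/(40975 + 58512) = 10866/99487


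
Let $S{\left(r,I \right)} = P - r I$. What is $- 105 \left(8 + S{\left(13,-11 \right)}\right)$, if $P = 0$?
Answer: $-15855$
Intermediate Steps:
$S{\left(r,I \right)} = - I r$ ($S{\left(r,I \right)} = 0 - r I = 0 - I r = - I r$)
$- 105 \left(8 + S{\left(13,-11 \right)}\right) = - 105 \left(8 - \left(-11\right) 13\right) = - 105 \left(8 + 143\right) = \left(-105\right) 151 = -15855$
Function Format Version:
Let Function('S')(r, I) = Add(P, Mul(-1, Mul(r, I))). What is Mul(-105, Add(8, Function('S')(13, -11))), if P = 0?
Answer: -15855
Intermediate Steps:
Function('S')(r, I) = Mul(-1, I, r) (Function('S')(r, I) = Add(0, Mul(-1, Mul(r, I))) = Add(0, Mul(-1, Mul(I, r))) = Add(0, Mul(-1, I, r)) = Mul(-1, I, r))
Mul(-105, Add(8, Function('S')(13, -11))) = Mul(-105, Add(8, Mul(-1, -11, 13))) = Mul(-105, Add(8, 143)) = Mul(-105, 151) = -15855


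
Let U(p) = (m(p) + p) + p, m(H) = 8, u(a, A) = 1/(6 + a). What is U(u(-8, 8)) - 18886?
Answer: -18879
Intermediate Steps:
U(p) = 8 + 2*p (U(p) = (8 + p) + p = 8 + 2*p)
U(u(-8, 8)) - 18886 = (8 + 2/(6 - 8)) - 18886 = (8 + 2/(-2)) - 18886 = (8 + 2*(-½)) - 18886 = (8 - 1) - 18886 = 7 - 18886 = -18879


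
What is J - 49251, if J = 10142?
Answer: -39109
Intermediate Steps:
J - 49251 = 10142 - 49251 = -39109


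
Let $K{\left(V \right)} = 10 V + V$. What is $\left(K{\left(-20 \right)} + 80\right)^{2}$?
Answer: $19600$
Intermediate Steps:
$K{\left(V \right)} = 11 V$
$\left(K{\left(-20 \right)} + 80\right)^{2} = \left(11 \left(-20\right) + 80\right)^{2} = \left(-220 + 80\right)^{2} = \left(-140\right)^{2} = 19600$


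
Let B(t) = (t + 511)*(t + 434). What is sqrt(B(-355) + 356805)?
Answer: sqrt(369129) ≈ 607.56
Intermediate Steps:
B(t) = (434 + t)*(511 + t) (B(t) = (511 + t)*(434 + t) = (434 + t)*(511 + t))
sqrt(B(-355) + 356805) = sqrt((221774 + (-355)**2 + 945*(-355)) + 356805) = sqrt((221774 + 126025 - 335475) + 356805) = sqrt(12324 + 356805) = sqrt(369129)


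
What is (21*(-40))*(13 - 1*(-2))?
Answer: -12600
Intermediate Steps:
(21*(-40))*(13 - 1*(-2)) = -840*(13 + 2) = -840*15 = -12600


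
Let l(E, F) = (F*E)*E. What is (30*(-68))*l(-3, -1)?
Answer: 18360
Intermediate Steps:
l(E, F) = F*E² (l(E, F) = (E*F)*E = F*E²)
(30*(-68))*l(-3, -1) = (30*(-68))*(-1*(-3)²) = -(-2040)*9 = -2040*(-9) = 18360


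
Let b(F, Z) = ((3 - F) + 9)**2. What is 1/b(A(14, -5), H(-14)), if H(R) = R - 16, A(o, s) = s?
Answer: 1/289 ≈ 0.0034602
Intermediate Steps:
H(R) = -16 + R
b(F, Z) = (12 - F)**2
1/b(A(14, -5), H(-14)) = 1/((-12 - 5)**2) = 1/((-17)**2) = 1/289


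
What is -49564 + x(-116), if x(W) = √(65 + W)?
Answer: -49564 + I*√51 ≈ -49564.0 + 7.1414*I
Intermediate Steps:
-49564 + x(-116) = -49564 + √(65 - 116) = -49564 + √(-51) = -49564 + I*√51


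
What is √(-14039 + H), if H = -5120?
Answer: 7*I*√391 ≈ 138.42*I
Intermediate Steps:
√(-14039 + H) = √(-14039 - 5120) = √(-19159) = 7*I*√391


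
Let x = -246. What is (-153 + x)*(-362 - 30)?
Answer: 156408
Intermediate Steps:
(-153 + x)*(-362 - 30) = (-153 - 246)*(-362 - 30) = -399*(-392) = 156408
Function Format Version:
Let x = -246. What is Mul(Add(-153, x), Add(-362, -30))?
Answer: 156408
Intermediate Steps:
Mul(Add(-153, x), Add(-362, -30)) = Mul(Add(-153, -246), Add(-362, -30)) = Mul(-399, -392) = 156408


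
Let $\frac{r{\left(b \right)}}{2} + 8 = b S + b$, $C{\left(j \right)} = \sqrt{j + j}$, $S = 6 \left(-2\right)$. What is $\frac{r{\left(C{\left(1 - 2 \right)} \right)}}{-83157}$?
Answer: $\frac{16}{83157} + \frac{22 i \sqrt{2}}{83157} \approx 0.00019241 + 0.00037414 i$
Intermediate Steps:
$S = -12$
$C{\left(j \right)} = \sqrt{2} \sqrt{j}$ ($C{\left(j \right)} = \sqrt{2 j} = \sqrt{2} \sqrt{j}$)
$r{\left(b \right)} = -16 - 22 b$ ($r{\left(b \right)} = -16 + 2 \left(b \left(-12\right) + b\right) = -16 + 2 \left(- 12 b + b\right) = -16 + 2 \left(- 11 b\right) = -16 - 22 b$)
$\frac{r{\left(C{\left(1 - 2 \right)} \right)}}{-83157} = \frac{-16 - 22 \sqrt{2} \sqrt{1 - 2}}{-83157} = \left(-16 - 22 \sqrt{2} \sqrt{-1}\right) \left(- \frac{1}{83157}\right) = \left(-16 - 22 \sqrt{2} i\right) \left(- \frac{1}{83157}\right) = \left(-16 - 22 i \sqrt{2}\right) \left(- \frac{1}{83157}\right) = \frac{16}{83157} + \frac{22 i \sqrt{2}}{83157}$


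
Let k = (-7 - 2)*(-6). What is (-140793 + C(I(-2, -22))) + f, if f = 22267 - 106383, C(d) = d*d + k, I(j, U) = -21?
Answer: -224414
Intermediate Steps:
k = 54 (k = -9*(-6) = 54)
C(d) = 54 + d² (C(d) = d*d + 54 = d² + 54 = 54 + d²)
f = -84116
(-140793 + C(I(-2, -22))) + f = (-140793 + (54 + (-21)²)) - 84116 = (-140793 + (54 + 441)) - 84116 = (-140793 + 495) - 84116 = -140298 - 84116 = -224414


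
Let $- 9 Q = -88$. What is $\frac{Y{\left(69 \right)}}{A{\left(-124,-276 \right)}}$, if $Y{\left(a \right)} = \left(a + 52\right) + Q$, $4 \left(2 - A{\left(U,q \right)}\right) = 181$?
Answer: $- \frac{4708}{1557} \approx -3.0238$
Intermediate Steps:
$Q = \frac{88}{9}$ ($Q = \left(- \frac{1}{9}\right) \left(-88\right) = \frac{88}{9} \approx 9.7778$)
$A{\left(U,q \right)} = - \frac{173}{4}$ ($A{\left(U,q \right)} = 2 - \frac{181}{4} = - \frac{173}{4}$)
$Y{\left(a \right)} = \frac{556}{9} + a$ ($Y{\left(a \right)} = \left(a + 52\right) + \frac{88}{9} = \left(52 + a\right) + \frac{88}{9} = \frac{556}{9} + a$)
$\frac{Y{\left(69 \right)}}{A{\left(-124,-276 \right)}} = \frac{\frac{556}{9} + 69}{- \frac{173}{4}} = \frac{1177}{9} \left(- \frac{4}{173}\right) = - \frac{4708}{1557}$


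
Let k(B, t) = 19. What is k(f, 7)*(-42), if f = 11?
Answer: -798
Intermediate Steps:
k(f, 7)*(-42) = 19*(-42) = -798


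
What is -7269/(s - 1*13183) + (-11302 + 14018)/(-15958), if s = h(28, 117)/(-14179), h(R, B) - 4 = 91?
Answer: 189510974271/497149819036 ≈ 0.38120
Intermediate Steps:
h(R, B) = 95 (h(R, B) = 4 + 91 = 95)
s = -95/14179 (s = 95/(-14179) = 95*(-1/14179) = -95/14179 ≈ -0.0067000)
-7269/(s - 1*13183) + (-11302 + 14018)/(-15958) = -7269/(-95/14179 - 1*13183) + (-11302 + 14018)/(-15958) = -7269/(-95/14179 - 13183) + 2716*(-1/15958) = -7269/(-186921852/14179) - 1358/7979 = -7269*(-14179/186921852) - 1358/7979 = 34355717/62307284 - 1358/7979 = 189510974271/497149819036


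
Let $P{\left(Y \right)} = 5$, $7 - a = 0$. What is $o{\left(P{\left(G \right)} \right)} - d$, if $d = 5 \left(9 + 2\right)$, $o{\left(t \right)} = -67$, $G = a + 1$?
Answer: $-122$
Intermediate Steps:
$a = 7$ ($a = 7 - 0 = 7 + 0 = 7$)
$G = 8$ ($G = 7 + 1 = 8$)
$d = 55$ ($d = 5 \cdot 11 = 55$)
$o{\left(P{\left(G \right)} \right)} - d = -67 - 55 = -122$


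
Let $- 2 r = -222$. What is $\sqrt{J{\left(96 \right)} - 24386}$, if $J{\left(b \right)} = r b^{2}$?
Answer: $\sqrt{998590} \approx 999.29$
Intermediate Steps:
$r = 111$ ($r = \left(- \frac{1}{2}\right) \left(-222\right) = 111$)
$J{\left(b \right)} = 111 b^{2}$
$\sqrt{J{\left(96 \right)} - 24386} = \sqrt{111 \cdot 96^{2} - 24386} = \sqrt{111 \cdot 9216 - 24386} = \sqrt{1022976 - 24386} = \sqrt{998590}$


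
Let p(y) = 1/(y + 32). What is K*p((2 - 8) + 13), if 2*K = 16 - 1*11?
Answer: 5/78 ≈ 0.064103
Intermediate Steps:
p(y) = 1/(32 + y)
K = 5/2 (K = (16 - 1*11)/2 = (16 - 11)/2 = (1/2)*5 = 5/2 ≈ 2.5000)
K*p((2 - 8) + 13) = 5/(2*(32 + ((2 - 8) + 13))) = 5/(2*(32 + (-6 + 13))) = 5/(2*(32 + 7)) = (5/2)/39 = (5/2)*(1/39) = 5/78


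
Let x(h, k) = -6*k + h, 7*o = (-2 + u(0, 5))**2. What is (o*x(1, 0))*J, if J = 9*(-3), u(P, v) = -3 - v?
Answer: -2700/7 ≈ -385.71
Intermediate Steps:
J = -27
o = 100/7 (o = (-2 + (-3 - 1*5))**2/7 = (-2 + (-3 - 5))**2/7 = (-2 - 8)**2/7 = (1/7)*(-10)**2 = (1/7)*100 = 100/7 ≈ 14.286)
x(h, k) = h - 6*k
(o*x(1, 0))*J = (100*(1 - 6*0)/7)*(-27) = (100*(1 + 0)/7)*(-27) = ((100/7)*1)*(-27) = (100/7)*(-27) = -2700/7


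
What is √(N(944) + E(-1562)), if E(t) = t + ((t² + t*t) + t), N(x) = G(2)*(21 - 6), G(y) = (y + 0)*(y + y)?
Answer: 2*√1219171 ≈ 2208.3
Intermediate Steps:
G(y) = 2*y² (G(y) = y*(2*y) = 2*y²)
N(x) = 120 (N(x) = (2*2²)*(21 - 6) = (2*4)*15 = 8*15 = 120)
E(t) = 2*t + 2*t² (E(t) = t + ((t² + t²) + t) = t + (2*t² + t) = t + (t + 2*t²) = 2*t + 2*t²)
√(N(944) + E(-1562)) = √(120 + 2*(-1562)*(1 - 1562)) = √(120 + 2*(-1562)*(-1561)) = √(120 + 4876564) = √4876684 = 2*√1219171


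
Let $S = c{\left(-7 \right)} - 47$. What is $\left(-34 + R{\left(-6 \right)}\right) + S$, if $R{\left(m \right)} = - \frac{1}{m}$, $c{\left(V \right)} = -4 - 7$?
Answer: $- \frac{551}{6} \approx -91.833$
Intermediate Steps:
$c{\left(V \right)} = -11$ ($c{\left(V \right)} = -4 - 7 = -11$)
$S = -58$ ($S = -11 - 47 = -58$)
$\left(-34 + R{\left(-6 \right)}\right) + S = \left(-34 - \frac{1}{-6}\right) - 58 = \left(-34 - - \frac{1}{6}\right) - 58 = \left(-34 + \frac{1}{6}\right) - 58 = - \frac{203}{6} - 58 = - \frac{551}{6}$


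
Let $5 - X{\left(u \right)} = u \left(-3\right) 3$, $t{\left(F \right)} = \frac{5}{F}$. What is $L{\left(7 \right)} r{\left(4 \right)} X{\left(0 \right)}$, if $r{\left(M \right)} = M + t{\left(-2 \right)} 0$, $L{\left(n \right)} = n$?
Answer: $140$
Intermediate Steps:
$r{\left(M \right)} = M$ ($r{\left(M \right)} = M + \frac{5}{-2} \cdot 0 = M + 5 \left(- \frac{1}{2}\right) 0 = M - 0 = M + 0 = M$)
$X{\left(u \right)} = 5 + 9 u$ ($X{\left(u \right)} = 5 - u \left(-3\right) 3 = 5 - - 3 u 3 = 5 - - 9 u = 5 + 9 u$)
$L{\left(7 \right)} r{\left(4 \right)} X{\left(0 \right)} = 7 \cdot 4 \left(5 + 9 \cdot 0\right) = 28 \left(5 + 0\right) = 28 \cdot 5 = 140$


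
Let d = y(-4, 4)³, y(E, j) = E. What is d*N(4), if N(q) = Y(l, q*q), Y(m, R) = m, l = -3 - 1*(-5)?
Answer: -128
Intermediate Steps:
l = 2 (l = -3 + 5 = 2)
N(q) = 2
d = -64 (d = (-4)³ = -64)
d*N(4) = -64*2 = -128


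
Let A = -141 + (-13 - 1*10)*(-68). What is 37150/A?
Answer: 37150/1423 ≈ 26.107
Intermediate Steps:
A = 1423 (A = -141 + (-13 - 10)*(-68) = -141 - 23*(-68) = -141 + 1564 = 1423)
37150/A = 37150/1423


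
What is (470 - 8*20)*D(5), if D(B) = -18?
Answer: -5580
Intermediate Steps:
(470 - 8*20)*D(5) = (470 - 8*20)*(-18) = (470 - 160)*(-18) = 310*(-18) = -5580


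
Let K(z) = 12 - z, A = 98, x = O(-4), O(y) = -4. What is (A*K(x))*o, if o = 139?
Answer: 217952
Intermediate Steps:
x = -4
(A*K(x))*o = (98*(12 - 1*(-4)))*139 = (98*(12 + 4))*139 = (98*16)*139 = 1568*139 = 217952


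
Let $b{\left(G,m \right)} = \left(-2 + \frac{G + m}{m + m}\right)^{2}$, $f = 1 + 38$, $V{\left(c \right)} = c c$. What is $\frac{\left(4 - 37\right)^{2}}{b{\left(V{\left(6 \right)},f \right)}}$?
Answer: $\frac{81796}{81} \approx 1009.8$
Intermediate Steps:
$V{\left(c \right)} = c^{2}$
$f = 39$
$b{\left(G,m \right)} = \left(-2 + \frac{G + m}{2 m}\right)^{2}$
$\frac{\left(4 - 37\right)^{2}}{b{\left(V{\left(6 \right)},f \right)}} = \frac{\left(4 - 37\right)^{2}}{\frac{1}{4} \cdot \frac{1}{1521} \left(6^{2} - 117\right)^{2}} = \frac{\left(-33\right)^{2}}{\frac{1}{4} \cdot \frac{1}{1521} \left(36 - 117\right)^{2}} = \frac{1089}{\frac{1}{4} \cdot \frac{1}{1521} \left(-81\right)^{2}} = \frac{1089}{\frac{1}{4} \cdot \frac{1}{1521} \cdot 6561} = \frac{1089}{\frac{729}{676}} = 1089 \cdot \frac{676}{729} = \frac{81796}{81}$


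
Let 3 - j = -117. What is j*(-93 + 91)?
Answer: -240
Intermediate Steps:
j = 120 (j = 3 - 1*(-117) = 3 + 117 = 120)
j*(-93 + 91) = 120*(-93 + 91) = 120*(-2) = -240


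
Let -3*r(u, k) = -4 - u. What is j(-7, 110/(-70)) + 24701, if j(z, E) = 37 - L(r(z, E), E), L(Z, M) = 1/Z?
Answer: 24739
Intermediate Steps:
r(u, k) = 4/3 + u/3 (r(u, k) = -(-4 - u)/3 = 4/3 + u/3)
j(z, E) = 37 - 1/(4/3 + z/3)
j(-7, 110/(-70)) + 24701 = (145 + 37*(-7))/(4 - 7) + 24701 = (145 - 259)/(-3) + 24701 = -1/3*(-114) + 24701 = 38 + 24701 = 24739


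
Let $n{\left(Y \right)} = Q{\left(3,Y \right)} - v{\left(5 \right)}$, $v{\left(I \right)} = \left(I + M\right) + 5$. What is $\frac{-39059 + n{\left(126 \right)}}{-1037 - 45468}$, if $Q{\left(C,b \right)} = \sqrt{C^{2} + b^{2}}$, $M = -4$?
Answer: $\frac{7813}{9301} - \frac{3 \sqrt{1765}}{46505} \approx 0.83731$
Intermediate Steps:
$v{\left(I \right)} = 1 + I$ ($v{\left(I \right)} = \left(I - 4\right) + 5 = \left(-4 + I\right) + 5 = 1 + I$)
$n{\left(Y \right)} = -6 + \sqrt{9 + Y^{2}}$ ($n{\left(Y \right)} = \sqrt{3^{2} + Y^{2}} - \left(1 + 5\right) = \sqrt{9 + Y^{2}} - 6 = -6 + \sqrt{9 + Y^{2}}$)
$\frac{-39059 + n{\left(126 \right)}}{-1037 - 45468} = \frac{-39059 - \left(6 - \sqrt{9 + 126^{2}}\right)}{-1037 - 45468} = \frac{-39059 - \left(6 - \sqrt{9 + 15876}\right)}{-46505} = \left(-39059 - \left(6 - \sqrt{15885}\right)\right) \left(- \frac{1}{46505}\right) = \left(-39059 - \left(6 - 3 \sqrt{1765}\right)\right) \left(- \frac{1}{46505}\right) = \left(-39065 + 3 \sqrt{1765}\right) \left(- \frac{1}{46505}\right) = \frac{7813}{9301} - \frac{3 \sqrt{1765}}{46505}$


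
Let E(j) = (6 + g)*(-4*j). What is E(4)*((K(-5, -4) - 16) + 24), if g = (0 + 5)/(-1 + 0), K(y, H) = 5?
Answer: -208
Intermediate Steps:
g = -5 (g = 5/(-1) = 5*(-1) = -5)
E(j) = -4*j (E(j) = (6 - 5)*(-4*j) = 1*(-4*j) = -4*j)
E(4)*((K(-5, -4) - 16) + 24) = (-4*4)*((5 - 16) + 24) = -16*(-11 + 24) = -16*13 = -208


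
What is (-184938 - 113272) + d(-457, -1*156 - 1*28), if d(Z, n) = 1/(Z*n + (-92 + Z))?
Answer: -24912165189/83539 ≈ -2.9821e+5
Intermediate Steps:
d(Z, n) = 1/(-92 + Z + Z*n)
(-184938 - 113272) + d(-457, -1*156 - 1*28) = (-184938 - 113272) + 1/(-92 - 457 - 457*(-1*156 - 1*28)) = -298210 + 1/(-92 - 457 - 457*(-156 - 28)) = -298210 + 1/(-92 - 457 - 457*(-184)) = -298210 + 1/(-92 - 457 + 84088) = -298210 + 1/83539 = -24912165189/83539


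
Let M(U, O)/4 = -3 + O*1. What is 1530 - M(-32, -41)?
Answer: 1706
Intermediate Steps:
M(U, O) = -12 + 4*O (M(U, O) = 4*(-3 + O*1) = 4*(-3 + O) = -12 + 4*O)
1530 - M(-32, -41) = 1530 - (-12 + 4*(-41)) = 1530 - (-12 - 164) = 1530 - 1*(-176) = 1530 + 176 = 1706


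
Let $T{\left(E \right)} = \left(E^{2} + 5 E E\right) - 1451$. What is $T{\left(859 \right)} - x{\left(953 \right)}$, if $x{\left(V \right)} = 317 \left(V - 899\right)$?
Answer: $4408717$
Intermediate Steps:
$x{\left(V \right)} = -284983 + 317 V$ ($x{\left(V \right)} = 317 \left(-899 + V\right) = -284983 + 317 V$)
$T{\left(E \right)} = -1451 + 6 E^{2}$ ($T{\left(E \right)} = \left(E^{2} + 5 E^{2}\right) - 1451 = 6 E^{2} - 1451 = -1451 + 6 E^{2}$)
$T{\left(859 \right)} - x{\left(953 \right)} = \left(-1451 + 6 \cdot 859^{2}\right) - \left(-284983 + 317 \cdot 953\right) = \left(-1451 + 6 \cdot 737881\right) - \left(-284983 + 302101\right) = \left(-1451 + 4427286\right) - 17118 = 4425835 - 17118 = 4408717$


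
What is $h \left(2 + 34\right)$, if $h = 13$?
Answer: $468$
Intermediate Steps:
$h \left(2 + 34\right) = 13 \left(2 + 34\right) = 13 \cdot 36 = 468$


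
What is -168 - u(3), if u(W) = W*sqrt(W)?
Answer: -168 - 3*sqrt(3) ≈ -173.20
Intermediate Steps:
u(W) = W**(3/2)
-168 - u(3) = -168 - 3**(3/2) = -168 - 3*sqrt(3)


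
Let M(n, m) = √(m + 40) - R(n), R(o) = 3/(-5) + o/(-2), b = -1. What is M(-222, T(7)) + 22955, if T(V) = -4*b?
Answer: 114223/5 + 2*√11 ≈ 22851.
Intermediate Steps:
T(V) = 4 (T(V) = -4*(-1) = 4)
R(o) = -⅗ - o/2 (R(o) = 3*(-⅕) + o*(-½) = -⅗ - o/2)
M(n, m) = ⅗ + √(40 + m) + n/2 (M(n, m) = √(m + 40) - (-⅗ - n/2) = √(40 + m) + (⅗ + n/2) = ⅗ + √(40 + m) + n/2)
M(-222, T(7)) + 22955 = (⅗ + √(40 + 4) + (½)*(-222)) + 22955 = (⅗ + √44 - 111) + 22955 = (⅗ + 2*√11 - 111) + 22955 = (-552/5 + 2*√11) + 22955 = 114223/5 + 2*√11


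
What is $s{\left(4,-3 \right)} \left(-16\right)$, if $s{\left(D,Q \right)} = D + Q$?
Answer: $-16$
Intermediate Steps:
$s{\left(4,-3 \right)} \left(-16\right) = \left(4 - 3\right) \left(-16\right) = 1 \left(-16\right) = -16$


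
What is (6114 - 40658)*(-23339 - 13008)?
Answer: 1255570768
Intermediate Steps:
(6114 - 40658)*(-23339 - 13008) = -34544*(-36347) = 1255570768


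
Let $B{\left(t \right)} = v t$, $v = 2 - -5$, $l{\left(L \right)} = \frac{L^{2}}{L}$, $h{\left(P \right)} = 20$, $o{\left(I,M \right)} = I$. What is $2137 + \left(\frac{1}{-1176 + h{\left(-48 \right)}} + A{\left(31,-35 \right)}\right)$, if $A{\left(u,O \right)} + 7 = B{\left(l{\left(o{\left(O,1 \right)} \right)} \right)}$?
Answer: $\frac{2179059}{1156} \approx 1885.0$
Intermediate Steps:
$l{\left(L \right)} = L$
$v = 7$ ($v = 2 + 5 = 7$)
$B{\left(t \right)} = 7 t$
$A{\left(u,O \right)} = -7 + 7 O$
$2137 + \left(\frac{1}{-1176 + h{\left(-48 \right)}} + A{\left(31,-35 \right)}\right) = 2137 + \left(\frac{1}{-1176 + 20} + \left(-7 + 7 \left(-35\right)\right)\right) = 2137 + \left(\frac{1}{-1156} - 252\right) = 2137 - \frac{291313}{1156} = \frac{2179059}{1156}$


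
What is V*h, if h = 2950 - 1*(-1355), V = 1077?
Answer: 4636485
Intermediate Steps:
h = 4305 (h = 2950 + 1355 = 4305)
V*h = 1077*4305 = 4636485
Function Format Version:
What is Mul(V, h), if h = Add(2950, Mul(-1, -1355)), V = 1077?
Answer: 4636485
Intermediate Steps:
h = 4305 (h = Add(2950, 1355) = 4305)
Mul(V, h) = Mul(1077, 4305) = 4636485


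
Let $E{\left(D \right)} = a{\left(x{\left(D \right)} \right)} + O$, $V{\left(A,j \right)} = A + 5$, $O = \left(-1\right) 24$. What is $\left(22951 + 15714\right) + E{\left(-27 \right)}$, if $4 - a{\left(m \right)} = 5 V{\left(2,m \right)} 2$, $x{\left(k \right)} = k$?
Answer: $38575$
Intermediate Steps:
$O = -24$
$V{\left(A,j \right)} = 5 + A$
$a{\left(m \right)} = -66$ ($a{\left(m \right)} = 4 - 5 \left(5 + 2\right) 2 = 4 - 5 \cdot 7 \cdot 2 = 4 - 35 \cdot 2 = 4 - 70 = -66$)
$E{\left(D \right)} = -90$ ($E{\left(D \right)} = -66 - 24 = -90$)
$\left(22951 + 15714\right) + E{\left(-27 \right)} = \left(22951 + 15714\right) - 90 = 38665 - 90 = 38575$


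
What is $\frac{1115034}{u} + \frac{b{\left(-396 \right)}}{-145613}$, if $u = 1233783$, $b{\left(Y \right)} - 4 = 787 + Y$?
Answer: $\frac{53958700519}{59884947993} \approx 0.90104$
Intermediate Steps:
$b{\left(Y \right)} = 791 + Y$ ($b{\left(Y \right)} = 4 + \left(787 + Y\right) = 791 + Y$)
$\frac{1115034}{u} + \frac{b{\left(-396 \right)}}{-145613} = \frac{1115034}{1233783} + \frac{791 - 396}{-145613} = 1115034 \cdot \frac{1}{1233783} + 395 \left(- \frac{1}{145613}\right) = \frac{371678}{411261} - \frac{395}{145613} = \frac{53958700519}{59884947993}$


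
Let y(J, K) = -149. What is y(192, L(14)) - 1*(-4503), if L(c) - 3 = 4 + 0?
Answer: 4354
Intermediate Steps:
L(c) = 7 (L(c) = 3 + (4 + 0) = 3 + 4 = 7)
y(192, L(14)) - 1*(-4503) = -149 - 1*(-4503) = -149 + 4503 = 4354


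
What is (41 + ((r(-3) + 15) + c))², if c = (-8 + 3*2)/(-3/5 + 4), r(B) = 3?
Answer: 986049/289 ≈ 3411.9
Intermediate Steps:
c = -10/17 (c = (-8 + 6)/(-3*⅕ + 4) = -2/(-⅗ + 4) = -2/17/5 = -2*5/17 = -10/17 ≈ -0.58823)
(41 + ((r(-3) + 15) + c))² = (41 + ((3 + 15) - 10/17))² = (41 + (18 - 10/17))² = (41 + 296/17)² = (993/17)² = 986049/289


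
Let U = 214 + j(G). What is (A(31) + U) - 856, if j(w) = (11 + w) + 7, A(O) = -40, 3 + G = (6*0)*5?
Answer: -667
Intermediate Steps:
G = -3 (G = -3 + (6*0)*5 = -3 + 0*5 = -3 + 0 = -3)
j(w) = 18 + w
U = 229 (U = 214 + (18 - 3) = 214 + 15 = 229)
(A(31) + U) - 856 = (-40 + 229) - 856 = 189 - 856 = -667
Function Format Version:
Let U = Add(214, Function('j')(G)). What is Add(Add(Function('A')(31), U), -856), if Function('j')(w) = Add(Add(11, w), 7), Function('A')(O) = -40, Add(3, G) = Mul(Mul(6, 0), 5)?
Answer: -667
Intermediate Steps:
G = -3 (G = Add(-3, Mul(Mul(6, 0), 5)) = Add(-3, Mul(0, 5)) = Add(-3, 0) = -3)
Function('j')(w) = Add(18, w)
U = 229 (U = Add(214, Add(18, -3)) = Add(214, 15) = 229)
Add(Add(Function('A')(31), U), -856) = Add(Add(-40, 229), -856) = Add(189, -856) = -667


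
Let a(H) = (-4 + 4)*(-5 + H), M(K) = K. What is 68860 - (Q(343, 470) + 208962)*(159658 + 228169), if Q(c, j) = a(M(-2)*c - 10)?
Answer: -81041036714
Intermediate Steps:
a(H) = 0 (a(H) = 0*(-5 + H) = 0)
Q(c, j) = 0
68860 - (Q(343, 470) + 208962)*(159658 + 228169) = 68860 - (0 + 208962)*(159658 + 228169) = 68860 - 208962*387827 = 68860 - 1*81041105574 = 68860 - 81041105574 = -81041036714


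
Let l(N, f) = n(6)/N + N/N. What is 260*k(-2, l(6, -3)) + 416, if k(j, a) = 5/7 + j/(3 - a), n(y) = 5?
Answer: 156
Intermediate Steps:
l(N, f) = 1 + 5/N (l(N, f) = 5/N + N/N = 5/N + 1 = 1 + 5/N)
k(j, a) = 5/7 + j/(3 - a) (k(j, a) = 5*(1/7) + j/(3 - a) = 5/7 + j/(3 - a))
260*k(-2, l(6, -3)) + 416 = 260*((-15 - 7*(-2) + 5*((5 + 6)/6))/(7*(-3 + (5 + 6)/6))) + 416 = 260*((-15 + 14 + 5*((1/6)*11))/(7*(-3 + (1/6)*11))) + 416 = 260*((-15 + 14 + 5*(11/6))/(7*(-3 + 11/6))) + 416 = 260*((-15 + 14 + 55/6)/(7*(-7/6))) + 416 = 260*((1/7)*(-6/7)*(49/6)) + 416 = 260*(-1) + 416 = -260 + 416 = 156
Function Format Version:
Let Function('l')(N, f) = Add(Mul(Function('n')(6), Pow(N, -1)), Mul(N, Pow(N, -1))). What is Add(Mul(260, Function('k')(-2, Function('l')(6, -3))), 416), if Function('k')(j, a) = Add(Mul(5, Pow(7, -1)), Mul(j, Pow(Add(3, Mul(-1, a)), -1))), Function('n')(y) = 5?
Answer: 156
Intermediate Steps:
Function('l')(N, f) = Add(1, Mul(5, Pow(N, -1))) (Function('l')(N, f) = Add(Mul(5, Pow(N, -1)), Mul(N, Pow(N, -1))) = Add(Mul(5, Pow(N, -1)), 1) = Add(1, Mul(5, Pow(N, -1))))
Function('k')(j, a) = Add(Rational(5, 7), Mul(j, Pow(Add(3, Mul(-1, a)), -1))) (Function('k')(j, a) = Add(Mul(5, Rational(1, 7)), Mul(j, Pow(Add(3, Mul(-1, a)), -1))) = Add(Rational(5, 7), Mul(j, Pow(Add(3, Mul(-1, a)), -1))))
Add(Mul(260, Function('k')(-2, Function('l')(6, -3))), 416) = Add(Mul(260, Mul(Rational(1, 7), Pow(Add(-3, Mul(Pow(6, -1), Add(5, 6))), -1), Add(-15, Mul(-7, -2), Mul(5, Mul(Pow(6, -1), Add(5, 6)))))), 416) = Add(Mul(260, Mul(Rational(1, 7), Pow(Add(-3, Mul(Rational(1, 6), 11)), -1), Add(-15, 14, Mul(5, Mul(Rational(1, 6), 11))))), 416) = Add(Mul(260, Mul(Rational(1, 7), Pow(Add(-3, Rational(11, 6)), -1), Add(-15, 14, Mul(5, Rational(11, 6))))), 416) = Add(Mul(260, Mul(Rational(1, 7), Pow(Rational(-7, 6), -1), Add(-15, 14, Rational(55, 6)))), 416) = Add(Mul(260, Mul(Rational(1, 7), Rational(-6, 7), Rational(49, 6))), 416) = Add(Mul(260, -1), 416) = Add(-260, 416) = 156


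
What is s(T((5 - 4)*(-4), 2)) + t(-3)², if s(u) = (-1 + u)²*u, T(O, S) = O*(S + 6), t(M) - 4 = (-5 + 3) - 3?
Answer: -34847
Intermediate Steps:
t(M) = -1 (t(M) = 4 + ((-5 + 3) - 3) = 4 + (-2 - 3) = 4 - 5 = -1)
T(O, S) = O*(6 + S)
s(u) = u*(-1 + u)²
s(T((5 - 4)*(-4), 2)) + t(-3)² = (((5 - 4)*(-4))*(6 + 2))*(-1 + ((5 - 4)*(-4))*(6 + 2))² + (-1)² = ((1*(-4))*8)*(-1 + (1*(-4))*8)² + 1 = (-4*8)*(-1 - 4*8)² + 1 = -32*(-1 - 32)² + 1 = -32*(-33)² + 1 = -32*1089 + 1 = -34848 + 1 = -34847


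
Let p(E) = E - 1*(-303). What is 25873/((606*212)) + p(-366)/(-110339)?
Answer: 2862894683/14175472008 ≈ 0.20196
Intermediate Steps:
p(E) = 303 + E (p(E) = E + 303 = 303 + E)
25873/((606*212)) + p(-366)/(-110339) = 25873/((606*212)) + (303 - 366)/(-110339) = 25873/128472 - 63*(-1/110339) = 25873*(1/128472) + 63/110339 = 25873/128472 + 63/110339 = 2862894683/14175472008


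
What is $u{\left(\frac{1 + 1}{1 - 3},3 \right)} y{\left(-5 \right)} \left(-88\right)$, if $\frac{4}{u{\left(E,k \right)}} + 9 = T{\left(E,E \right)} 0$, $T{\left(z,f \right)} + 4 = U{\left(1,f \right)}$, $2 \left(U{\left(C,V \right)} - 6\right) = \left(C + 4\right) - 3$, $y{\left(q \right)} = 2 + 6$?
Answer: $\frac{2816}{9} \approx 312.89$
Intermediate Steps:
$y{\left(q \right)} = 8$
$U{\left(C,V \right)} = \frac{13}{2} + \frac{C}{2}$ ($U{\left(C,V \right)} = 6 + \frac{\left(C + 4\right) - 3}{2} = 6 + \frac{\left(4 + C\right) - 3}{2} = 6 + \frac{1 + C}{2} = 6 + \left(\frac{1}{2} + \frac{C}{2}\right) = \frac{13}{2} + \frac{C}{2}$)
$T{\left(z,f \right)} = 3$ ($T{\left(z,f \right)} = -4 + \left(\frac{13}{2} + \frac{1}{2} \cdot 1\right) = -4 + \left(\frac{13}{2} + \frac{1}{2}\right) = -4 + 7 = 3$)
$u{\left(E,k \right)} = - \frac{4}{9}$ ($u{\left(E,k \right)} = \frac{4}{-9 + 3 \cdot 0} = \frac{4}{-9 + 0} = \frac{4}{-9} = 4 \left(- \frac{1}{9}\right) = - \frac{4}{9}$)
$u{\left(\frac{1 + 1}{1 - 3},3 \right)} y{\left(-5 \right)} \left(-88\right) = \left(- \frac{4}{9}\right) 8 \left(-88\right) = \left(- \frac{32}{9}\right) \left(-88\right) = \frac{2816}{9}$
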